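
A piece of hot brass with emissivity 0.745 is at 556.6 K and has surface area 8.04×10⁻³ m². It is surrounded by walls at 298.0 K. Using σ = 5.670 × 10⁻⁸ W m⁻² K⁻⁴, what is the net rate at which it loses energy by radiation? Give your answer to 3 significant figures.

Net loss ≈ 29.9 W

Area A = 8.04×10⁻³ m².
Net radiated power P_net = εσA(T⁴ − T₀⁴) = 0.745×5.670×10⁻⁸×8.04×10⁻³×(556.6⁴ − 298.0⁴).
T⁴ − T₀⁴ = 9.59782×10¹⁰ − 7.88615×10⁹ = 8.80920×10¹⁰ K⁴, so P_net = 29.9 W.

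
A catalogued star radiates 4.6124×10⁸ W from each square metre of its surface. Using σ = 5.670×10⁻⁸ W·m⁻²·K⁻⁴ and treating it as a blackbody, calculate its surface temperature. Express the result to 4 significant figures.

I = σT⁴, so T = (I/σ)^(1/4) = (4.6124×10⁸/(5.670×10⁻⁸))^(1/4) = 9497 K.

T ≈ 9497 K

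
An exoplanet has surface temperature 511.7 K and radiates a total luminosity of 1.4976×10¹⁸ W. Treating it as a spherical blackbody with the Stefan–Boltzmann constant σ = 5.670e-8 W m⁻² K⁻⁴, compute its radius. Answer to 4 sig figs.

R ≈ 5.537×10⁶ m

L = 4πR²σT⁴ ⇒ R = √(L/(4πσT⁴)).
σT⁴ = 3887.27 W/m², so R = √(1.4976×10¹⁸/(4π×3887.27)) = 5.537×10⁶ m.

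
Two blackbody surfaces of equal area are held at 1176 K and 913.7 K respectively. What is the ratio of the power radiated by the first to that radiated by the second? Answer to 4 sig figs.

P₁/P₂ ≈ 2.744

With equal areas, P₁/P₂ = (T₁/T₂)⁴ = (1176/913.7)⁴ = 2.744.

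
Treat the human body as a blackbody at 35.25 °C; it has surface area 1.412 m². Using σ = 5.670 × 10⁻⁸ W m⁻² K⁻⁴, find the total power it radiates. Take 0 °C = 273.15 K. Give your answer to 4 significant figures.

P ≈ 724.2 W

T = 35.25 °C + 273.15 = 308.40 K.
Area A = 1.412 m².
P = σAT⁴ = 5.670×10⁻⁸ × 1.412 × (308.40)⁴ = 724.2 W.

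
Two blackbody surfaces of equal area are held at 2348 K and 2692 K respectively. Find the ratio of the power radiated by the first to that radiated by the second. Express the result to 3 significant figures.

With equal areas, P₁/P₂ = (T₁/T₂)⁴ = (2348/2692)⁴ = 0.579.

P₁/P₂ ≈ 0.579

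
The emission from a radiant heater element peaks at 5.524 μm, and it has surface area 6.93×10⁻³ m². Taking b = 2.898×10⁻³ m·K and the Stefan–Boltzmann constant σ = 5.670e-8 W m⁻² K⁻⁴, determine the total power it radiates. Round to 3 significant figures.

P ≈ 29.8 W

Wien's law: T = b/λ_max = 2.898×10⁻³/5.524×10⁻⁶ = 524.620 K.
Area A = 6.93×10⁻³ m².
Then P = σAT⁴ = 5.670×10⁻⁸×6.93×10⁻³×(524.620)⁴ = 29.8 W.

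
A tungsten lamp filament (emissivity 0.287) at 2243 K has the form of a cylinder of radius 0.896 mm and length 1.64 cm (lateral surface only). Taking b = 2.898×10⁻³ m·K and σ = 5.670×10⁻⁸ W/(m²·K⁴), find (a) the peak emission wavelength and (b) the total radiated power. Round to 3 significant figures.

(a) λ_max = b/T = 2.898×10⁻³/2243 = 1.292×10⁻⁶ m = 1.29 μm.
Lateral area A = 2πrL = 2π×8.96×10⁻⁴×0.0164 = 9.23276×10⁻⁵ m².
(b) P = εσAT⁴ = 0.287×5.670×10⁻⁸×9.23276×10⁻⁵×(2243)⁴ = 38.0 W.

λ_max ≈ 1.29 μm; P ≈ 38.0 W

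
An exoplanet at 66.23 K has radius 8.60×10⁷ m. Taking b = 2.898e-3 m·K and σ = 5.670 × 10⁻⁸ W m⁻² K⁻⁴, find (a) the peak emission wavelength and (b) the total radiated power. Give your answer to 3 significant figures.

λ_max ≈ 43.8 μm; P ≈ 1.01×10¹⁷ W

(a) λ_max = b/T = 2.898×10⁻³/66.23 = 4.376×10⁻⁵ m = 43.8 μm.
Surface area A = 4πR² = 4π(8.60×10⁷ m)² = 9.29409×10¹⁶ m².
(b) P = σAT⁴ = 5.670×10⁻⁸×9.29409×10¹⁶×(66.23)⁴ = 1.01×10¹⁷ W.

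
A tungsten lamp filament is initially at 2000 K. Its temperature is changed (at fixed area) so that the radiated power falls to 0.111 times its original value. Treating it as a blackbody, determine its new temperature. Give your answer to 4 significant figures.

P ∝ T⁴, so T₂/T₁ = (P₂/P₁)^(1/4) = (0.111)^(1/4) = 0.577206.
T₂ = 2000 × 0.577206 = 1154 K.

T₂ ≈ 1154 K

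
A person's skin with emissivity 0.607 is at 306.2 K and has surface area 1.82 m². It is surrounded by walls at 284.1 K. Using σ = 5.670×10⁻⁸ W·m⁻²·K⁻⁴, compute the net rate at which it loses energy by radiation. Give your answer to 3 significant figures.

Area A = 1.82 m².
Net radiated power P_net = εσA(T⁴ − T₀⁴) = 0.607×5.670×10⁻⁸×1.82×(306.2⁴ − 284.1⁴).
T⁴ − T₀⁴ = 8.79065×10⁹ − 6.51456×10⁹ = 2.27609×10⁹ K⁴, so P_net = 143 W.

Net loss ≈ 143 W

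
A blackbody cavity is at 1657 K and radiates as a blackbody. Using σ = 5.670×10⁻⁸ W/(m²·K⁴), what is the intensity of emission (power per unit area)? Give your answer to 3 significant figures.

I ≈ 4.27×10⁵ W/m²

Stefan–Boltzmann: I = σT⁴ = 5.670×10⁻⁸ × (1657)⁴ = 4.27×10⁵ W/m².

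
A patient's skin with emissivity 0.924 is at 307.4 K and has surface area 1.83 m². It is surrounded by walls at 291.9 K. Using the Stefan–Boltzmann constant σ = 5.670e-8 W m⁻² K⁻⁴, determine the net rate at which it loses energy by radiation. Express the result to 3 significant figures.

Area A = 1.83 m².
Net radiated power P_net = εσA(T⁴ − T₀⁴) = 0.924×5.670×10⁻⁸×1.83×(307.4⁴ − 291.9⁴).
T⁴ − T₀⁴ = 8.92926×10⁹ − 7.26000×10⁹ = 1.66926×10⁹ K⁴, so P_net = 160 W.

Net loss ≈ 160 W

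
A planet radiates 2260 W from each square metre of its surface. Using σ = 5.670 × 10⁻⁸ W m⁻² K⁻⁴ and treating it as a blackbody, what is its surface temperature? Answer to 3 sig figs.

T ≈ 447 K

I = σT⁴, so T = (I/σ)^(1/4) = (2260/(5.670×10⁻⁸))^(1/4) = 447 K.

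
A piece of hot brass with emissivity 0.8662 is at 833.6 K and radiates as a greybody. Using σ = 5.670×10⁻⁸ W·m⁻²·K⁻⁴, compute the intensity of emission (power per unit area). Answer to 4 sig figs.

Stefan–Boltzmann: I = εσT⁴ = 0.8662 × 5.670×10⁻⁸ × (833.6)⁴ = 2.372×10⁴ W/m².

I ≈ 2.372×10⁴ W/m²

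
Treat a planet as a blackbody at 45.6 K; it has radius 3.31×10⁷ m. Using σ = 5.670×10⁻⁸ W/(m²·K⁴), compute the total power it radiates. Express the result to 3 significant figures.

Surface area A = 4πR² = 4π(3.31×10⁷ m)² = 1.37678×10¹⁶ m².
P = σAT⁴ = 5.670×10⁻⁸ × 1.37678×10¹⁶ × (45.6)⁴ = 3.38×10¹⁵ W.

P ≈ 3.38×10¹⁵ W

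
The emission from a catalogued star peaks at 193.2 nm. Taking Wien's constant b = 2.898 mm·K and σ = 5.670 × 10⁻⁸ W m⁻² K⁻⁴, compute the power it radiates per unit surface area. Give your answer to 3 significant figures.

Wien's law: T = b/λ_max = 2.898×10⁻³/1.932×10⁻⁷ = 15000.0 K.
Then I = σT⁴ = 5.670×10⁻⁸×(15000.0)⁴ = 2.87×10⁹ W/m².

I ≈ 2.87×10⁹ W/m²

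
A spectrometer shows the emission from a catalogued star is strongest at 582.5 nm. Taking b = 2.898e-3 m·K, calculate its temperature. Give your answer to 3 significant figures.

T ≈ 4.98×10³ K

Wien's law gives T = b/λ_max = (2.898×10⁻³ m·K)/(5.825×10⁻⁷ m) = 4.98×10³ K.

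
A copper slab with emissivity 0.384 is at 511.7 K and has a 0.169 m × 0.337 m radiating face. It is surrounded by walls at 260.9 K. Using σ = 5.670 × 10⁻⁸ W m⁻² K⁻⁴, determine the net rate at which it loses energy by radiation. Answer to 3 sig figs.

Area A = 0.169 × 0.337 = 0.056953 m².
Net radiated power P_net = εσA(T⁴ − T₀⁴) = 0.384×5.670×10⁻⁸×0.056953×(511.7⁴ − 260.9⁴).
T⁴ − T₀⁴ = 6.85586×10¹⁰ − 4.63336×10⁹ = 6.39252×10¹⁰ K⁴, so P_net = 79.3 W.

Net loss ≈ 79.3 W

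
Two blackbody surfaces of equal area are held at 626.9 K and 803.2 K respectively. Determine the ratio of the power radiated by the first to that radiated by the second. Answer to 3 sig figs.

P₁/P₂ ≈ 0.371

With equal areas, P₁/P₂ = (T₁/T₂)⁴ = (626.9/803.2)⁴ = 0.371.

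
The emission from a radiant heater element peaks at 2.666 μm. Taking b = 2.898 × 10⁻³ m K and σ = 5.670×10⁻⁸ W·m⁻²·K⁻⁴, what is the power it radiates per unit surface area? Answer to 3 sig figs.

Wien's law: T = b/λ_max = 2.898×10⁻³/2.666×10⁻⁶ = 1087.02 K.
Then I = σT⁴ = 5.670×10⁻⁸×(1087.02)⁴ = 7.92×10⁴ W/m².

I ≈ 7.92×10⁴ W/m²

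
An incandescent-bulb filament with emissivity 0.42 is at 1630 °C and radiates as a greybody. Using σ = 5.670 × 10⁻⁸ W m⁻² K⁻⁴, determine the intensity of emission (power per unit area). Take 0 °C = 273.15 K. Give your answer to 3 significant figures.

I ≈ 3.12×10⁵ W/m²

T = 1630 °C + 273.15 = 1903.15 K.
Stefan–Boltzmann: I = εσT⁴ = 0.42 × 5.670×10⁻⁸ × (1903.15)⁴ = 3.12×10⁵ W/m².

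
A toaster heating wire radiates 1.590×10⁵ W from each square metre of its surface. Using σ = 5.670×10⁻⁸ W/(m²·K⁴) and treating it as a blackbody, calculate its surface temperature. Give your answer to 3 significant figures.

T ≈ 1.29×10³ K

I = σT⁴, so T = (I/σ)^(1/4) = (1.590×10⁵/(5.670×10⁻⁸))^(1/4) = 1.29×10³ K.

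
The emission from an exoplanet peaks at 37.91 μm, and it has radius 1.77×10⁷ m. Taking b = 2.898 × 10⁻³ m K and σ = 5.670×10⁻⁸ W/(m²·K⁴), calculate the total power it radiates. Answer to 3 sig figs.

P ≈ 7.62×10¹⁵ W

Wien's law: T = b/λ_max = 2.898×10⁻³/3.791×10⁻⁵ = 76.4442 K.
Surface area A = 4πR² = 4π(1.77×10⁷ m)² = 3.93692×10¹⁵ m².
Then P = σAT⁴ = 5.670×10⁻⁸×3.93692×10¹⁵×(76.4442)⁴ = 7.62×10¹⁵ W.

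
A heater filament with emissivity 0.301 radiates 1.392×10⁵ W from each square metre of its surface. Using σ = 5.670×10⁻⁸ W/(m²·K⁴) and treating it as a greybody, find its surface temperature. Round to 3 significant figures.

T ≈ 1.69×10³ K

I = εσT⁴, so T = (I/εσ)^(1/4) = (1.392×10⁵/(0.301×5.670×10⁻⁸))^(1/4) = 1.69×10³ K.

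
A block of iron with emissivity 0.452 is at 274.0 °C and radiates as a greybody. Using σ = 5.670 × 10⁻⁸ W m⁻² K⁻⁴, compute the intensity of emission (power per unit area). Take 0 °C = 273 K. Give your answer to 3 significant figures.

I ≈ 2.29×10³ W/m²

T = 274.0 °C + 273 = 547.0 K.
Stefan–Boltzmann: I = εσT⁴ = 0.452 × 5.670×10⁻⁸ × (547.0)⁴ = 2.29×10³ W/m².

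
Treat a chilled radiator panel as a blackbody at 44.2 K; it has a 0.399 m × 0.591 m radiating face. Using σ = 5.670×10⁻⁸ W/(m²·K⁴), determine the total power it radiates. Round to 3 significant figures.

P ≈ 0.0510 W

Area A = 0.399 × 0.591 = 0.235809 m².
P = σAT⁴ = 5.670×10⁻⁸ × 0.235809 × (44.2)⁴ = 0.0510 W.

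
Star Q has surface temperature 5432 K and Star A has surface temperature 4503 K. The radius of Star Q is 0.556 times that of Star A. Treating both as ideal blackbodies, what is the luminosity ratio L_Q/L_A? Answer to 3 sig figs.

L_Q/L_A ≈ 0.655

L ∝ R²T⁴, so L_Q/L_A = (R_Q/R_A)²(T_Q/T_A)⁴ = (0.556)² × (5432/4503)⁴ = 0.309136 × 2.11754 = 0.655.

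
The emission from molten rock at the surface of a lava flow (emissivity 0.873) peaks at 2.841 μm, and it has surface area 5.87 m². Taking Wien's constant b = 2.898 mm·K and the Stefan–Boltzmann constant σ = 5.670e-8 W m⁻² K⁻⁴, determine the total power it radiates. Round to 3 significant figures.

P ≈ 3.15×10⁵ W

Wien's law: T = b/λ_max = 2.898×10⁻³/2.841×10⁻⁶ = 1020.06 K.
Area A = 5.87 m².
Then P = εσAT⁴ = 0.873×5.670×10⁻⁸×5.87×(1020.06)⁴ = 3.15×10⁵ W.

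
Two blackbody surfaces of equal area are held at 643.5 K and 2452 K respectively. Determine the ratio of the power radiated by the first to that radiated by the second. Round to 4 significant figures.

P₁/P₂ ≈ 4.744×10⁻³

With equal areas, P₁/P₂ = (T₁/T₂)⁴ = (643.5/2452)⁴ = 4.744×10⁻³.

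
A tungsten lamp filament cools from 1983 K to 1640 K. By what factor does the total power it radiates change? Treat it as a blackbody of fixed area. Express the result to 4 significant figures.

P ∝ T⁴, so P₂/P₁ = (T₂/T₁)⁴ = (1640/1983)⁴ = (0.827030)⁴ = 0.4678.

P₂/P₁ ≈ 0.4678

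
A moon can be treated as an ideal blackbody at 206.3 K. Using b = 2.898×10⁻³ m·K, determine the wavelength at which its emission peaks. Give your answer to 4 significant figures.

Wien's displacement law: λ_max = b/T = (2.898×10⁻³ m·K)/(206.3 K) = 1.4048×10⁻⁵ m.
That is 14.05 μm, in the infrared range.

λ_max ≈ 14.05 μm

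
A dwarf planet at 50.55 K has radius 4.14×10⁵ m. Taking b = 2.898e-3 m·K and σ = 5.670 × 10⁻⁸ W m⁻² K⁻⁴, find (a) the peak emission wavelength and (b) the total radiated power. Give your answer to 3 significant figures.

λ_max ≈ 57.3 μm; P ≈ 7.97×10¹¹ W

(a) λ_max = b/T = 2.898×10⁻³/50.55 = 5.733×10⁻⁵ m = 57.3 μm.
Surface area A = 4πR² = 4π(4.14×10⁵ m)² = 2.15383×10¹² m².
(b) P = σAT⁴ = 5.670×10⁻⁸×2.15383×10¹²×(50.55)⁴ = 7.97×10¹¹ W.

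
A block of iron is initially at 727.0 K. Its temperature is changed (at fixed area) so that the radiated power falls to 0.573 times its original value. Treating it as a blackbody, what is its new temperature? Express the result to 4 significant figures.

P ∝ T⁴, so T₂/T₁ = (P₂/P₁)^(1/4) = (0.573)^(1/4) = 0.870039.
T₂ = 727.0 × 0.870039 = 632.5 K.

T₂ ≈ 632.5 K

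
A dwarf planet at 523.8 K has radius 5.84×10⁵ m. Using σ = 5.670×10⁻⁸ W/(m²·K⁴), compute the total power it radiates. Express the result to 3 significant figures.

Surface area A = 4πR² = 4π(5.84×10⁵ m)² = 4.28584×10¹² m².
P = σAT⁴ = 5.670×10⁻⁸ × 4.28584×10¹² × (523.8)⁴ = 1.83×10¹⁶ W.

P ≈ 1.83×10¹⁶ W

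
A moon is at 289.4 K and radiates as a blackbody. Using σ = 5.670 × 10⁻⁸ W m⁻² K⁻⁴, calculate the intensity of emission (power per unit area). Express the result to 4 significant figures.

Stefan–Boltzmann: I = σT⁴ = 5.670×10⁻⁸ × (289.4)⁴ = 397.7 W/m².

I ≈ 397.7 W/m²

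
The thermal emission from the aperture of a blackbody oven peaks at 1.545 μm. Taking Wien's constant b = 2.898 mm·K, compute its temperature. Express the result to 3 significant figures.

Wien's law gives T = b/λ_max = (2.898×10⁻³ m·K)/(1.545×10⁻⁶ m) = 1.88×10³ K.

T ≈ 1.88×10³ K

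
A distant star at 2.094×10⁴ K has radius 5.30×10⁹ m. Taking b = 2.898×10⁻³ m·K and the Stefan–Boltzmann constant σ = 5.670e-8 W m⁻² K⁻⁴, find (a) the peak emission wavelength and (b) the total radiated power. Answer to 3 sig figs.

(a) λ_max = b/T = 2.898×10⁻³/2.094×10⁴ = 1.384×10⁻⁷ m = 138 nm.
Surface area A = 4πR² = 4π(5.30×10⁹ m)² = 3.52989×10²⁰ m².
(b) P = σAT⁴ = 5.670×10⁻⁸×3.52989×10²⁰×(2.094×10⁴)⁴ = 3.85×10³⁰ W.

λ_max ≈ 138 nm; P ≈ 3.85×10³⁰ W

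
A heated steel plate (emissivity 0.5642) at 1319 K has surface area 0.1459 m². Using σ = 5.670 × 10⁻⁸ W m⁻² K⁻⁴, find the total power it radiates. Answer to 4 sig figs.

P ≈ 1.413×10⁴ W

Area A = 0.1459 m².
P = εσAT⁴ = 0.5642 × 5.670×10⁻⁸ × 0.1459 × (1319)⁴ = 1.413×10⁴ W.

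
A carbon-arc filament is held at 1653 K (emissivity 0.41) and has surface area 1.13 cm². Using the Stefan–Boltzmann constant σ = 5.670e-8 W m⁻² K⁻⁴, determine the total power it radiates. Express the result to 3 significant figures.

Area A = 1.13 cm² = 1.13×10⁻⁴ m².
P = εσAT⁴ = 0.41 × 5.670×10⁻⁸ × 1.13×10⁻⁴ × (1653)⁴ = 19.6 W.

P ≈ 19.6 W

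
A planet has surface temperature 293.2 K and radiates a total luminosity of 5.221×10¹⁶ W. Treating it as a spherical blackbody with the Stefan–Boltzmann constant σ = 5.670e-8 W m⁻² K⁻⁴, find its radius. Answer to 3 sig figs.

R ≈ 3.15×10⁶ m

L = 4πR²σT⁴ ⇒ R = √(L/(4πσT⁴)).
σT⁴ = 419.024 W/m², so R = √(5.221×10¹⁶/(4π×419.024)) = 3.15×10⁶ m.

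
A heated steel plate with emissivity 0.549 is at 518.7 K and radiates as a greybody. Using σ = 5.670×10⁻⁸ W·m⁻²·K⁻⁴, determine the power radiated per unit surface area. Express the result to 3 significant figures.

Stefan–Boltzmann: I = εσT⁴ = 0.549 × 5.670×10⁻⁸ × (518.7)⁴ = 2.25×10³ W/m².

I ≈ 2.25×10³ W/m²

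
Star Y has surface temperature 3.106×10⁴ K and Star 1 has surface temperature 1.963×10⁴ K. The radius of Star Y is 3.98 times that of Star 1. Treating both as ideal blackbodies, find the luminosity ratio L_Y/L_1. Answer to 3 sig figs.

L_Y/L_1 ≈ 99.3

L ∝ R²T⁴, so L_Y/L_1 = (R_Y/R_1)²(T_Y/T_1)⁴ = (3.98)² × (3.106×10⁴/1.963×10⁴)⁴ = 15.8404 × 6.26794 = 99.3.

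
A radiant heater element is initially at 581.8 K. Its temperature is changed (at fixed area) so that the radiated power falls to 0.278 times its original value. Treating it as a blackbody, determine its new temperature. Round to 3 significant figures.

P ∝ T⁴, so T₂/T₁ = (P₂/P₁)^(1/4) = (0.278)^(1/4) = 0.726125.
T₂ = 581.8 × 0.726125 = 422 K.

T₂ ≈ 422 K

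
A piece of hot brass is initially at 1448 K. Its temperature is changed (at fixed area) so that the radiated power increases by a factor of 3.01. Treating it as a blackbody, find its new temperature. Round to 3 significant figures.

T₂ ≈ 1.91×10³ K

P ∝ T⁴, so T₂/T₁ = (P₂/P₁)^(1/4) = (3.01)^(1/4) = 1.31717.
T₂ = 1448 × 1.31717 = 1.91×10³ K.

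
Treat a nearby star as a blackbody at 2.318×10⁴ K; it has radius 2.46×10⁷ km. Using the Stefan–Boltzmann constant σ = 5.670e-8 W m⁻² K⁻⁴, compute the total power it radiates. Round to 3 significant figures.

Surface area A = 4πR² = 4π(2.46×10¹⁰ m)² = 7.60466×10²¹ m².
P = σAT⁴ = 5.670×10⁻⁸ × 7.60466×10²¹ × (2.318×10⁴)⁴ = 1.24×10³² W.

P ≈ 1.24×10³² W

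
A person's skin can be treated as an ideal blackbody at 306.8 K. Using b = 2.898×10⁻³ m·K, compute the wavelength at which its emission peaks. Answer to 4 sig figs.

Wien's displacement law: λ_max = b/T = (2.898×10⁻³ m·K)/(306.8 K) = 9.4459×10⁻⁶ m.
That is 9.446 μm, in the infrared range.

λ_max ≈ 9.446 μm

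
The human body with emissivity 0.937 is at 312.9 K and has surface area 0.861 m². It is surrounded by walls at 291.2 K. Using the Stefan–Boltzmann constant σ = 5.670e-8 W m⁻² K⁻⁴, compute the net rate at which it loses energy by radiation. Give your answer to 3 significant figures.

Net loss ≈ 110 W

Area A = 0.861 m².
Net radiated power P_net = εσA(T⁴ − T₀⁴) = 0.937×5.670×10⁻⁸×0.861×(312.9⁴ − 291.2⁴).
T⁴ − T₀⁴ = 9.58567×10⁹ − 7.19061×10⁹ = 2.39506×10⁹ K⁴, so P_net = 110 W.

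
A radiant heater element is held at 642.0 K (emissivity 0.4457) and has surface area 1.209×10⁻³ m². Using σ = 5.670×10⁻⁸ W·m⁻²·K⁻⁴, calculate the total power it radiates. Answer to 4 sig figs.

P ≈ 5.190 W

Area A = 1.209×10⁻³ m².
P = εσAT⁴ = 0.4457 × 5.670×10⁻⁸ × 1.209×10⁻³ × (642.0)⁴ = 5.190 W.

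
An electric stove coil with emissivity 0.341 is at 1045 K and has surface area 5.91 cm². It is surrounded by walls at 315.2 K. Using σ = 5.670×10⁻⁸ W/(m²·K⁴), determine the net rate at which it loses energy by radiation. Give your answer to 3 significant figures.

Net loss ≈ 13.5 W

Area A = 5.91 cm² = 5.91×10⁻⁴ m².
Net radiated power P_net = εσA(T⁴ − T₀⁴) = 0.341×5.670×10⁻⁸×5.91×10⁻⁴×(1045⁴ − 315.2⁴).
T⁴ − T₀⁴ = 1.19252×10¹² − 9.87063×10⁹ = 1.18265×10¹² K⁴, so P_net = 13.5 W.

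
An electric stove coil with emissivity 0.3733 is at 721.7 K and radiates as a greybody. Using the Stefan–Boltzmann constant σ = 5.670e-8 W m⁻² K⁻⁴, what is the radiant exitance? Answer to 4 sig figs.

I ≈ 5742 W/m²

Stefan–Boltzmann: I = εσT⁴ = 0.3733 × 5.670×10⁻⁸ × (721.7)⁴ = 5742 W/m².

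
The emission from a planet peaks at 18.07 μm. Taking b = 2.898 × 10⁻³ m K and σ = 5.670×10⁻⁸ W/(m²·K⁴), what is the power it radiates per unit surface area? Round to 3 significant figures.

I ≈ 37.5 W/m²

Wien's law: T = b/λ_max = 2.898×10⁻³/1.807×10⁻⁵ = 160.376 K.
Then I = σT⁴ = 5.670×10⁻⁸×(160.376)⁴ = 37.5 W/m².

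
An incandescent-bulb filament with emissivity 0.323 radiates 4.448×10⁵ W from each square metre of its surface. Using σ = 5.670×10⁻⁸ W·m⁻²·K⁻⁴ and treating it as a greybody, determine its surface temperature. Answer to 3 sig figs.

T ≈ 2.22×10³ K

I = εσT⁴, so T = (I/εσ)^(1/4) = (4.448×10⁵/(0.323×5.670×10⁻⁸))^(1/4) = 2.22×10³ K.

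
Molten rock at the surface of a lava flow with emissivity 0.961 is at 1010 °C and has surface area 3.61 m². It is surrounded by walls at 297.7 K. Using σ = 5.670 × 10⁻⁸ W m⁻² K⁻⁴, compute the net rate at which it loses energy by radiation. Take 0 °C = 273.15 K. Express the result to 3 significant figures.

Net loss ≈ 5.32×10⁵ W

T = 1010 °C + 273.15 = 1283.15 K.
Area A = 3.61 m².
Net radiated power P_net = εσA(T⁴ − T₀⁴) = 0.961×5.670×10⁻⁸×3.61×(1283.15⁴ − 297.7⁴).
T⁴ − T₀⁴ = 2.71088×10¹² − 7.85444×10⁹ = 2.70303×10¹² K⁴, so P_net = 5.32×10⁵ W.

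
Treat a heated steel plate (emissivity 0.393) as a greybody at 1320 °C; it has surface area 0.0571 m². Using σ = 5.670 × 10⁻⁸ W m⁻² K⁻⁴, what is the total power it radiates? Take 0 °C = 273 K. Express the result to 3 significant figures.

P ≈ 8.19×10³ W

T = 1320 °C + 273 = 1593 K.
Area A = 0.0571 m².
P = εσAT⁴ = 0.393 × 5.670×10⁻⁸ × 0.0571 × (1593)⁴ = 8.19×10³ W.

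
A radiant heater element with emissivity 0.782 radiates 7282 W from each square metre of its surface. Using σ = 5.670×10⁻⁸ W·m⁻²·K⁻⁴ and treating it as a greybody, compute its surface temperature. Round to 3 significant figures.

I = εσT⁴, so T = (I/εσ)^(1/4) = (7282/(0.782×5.670×10⁻⁸))^(1/4) = 637 K.

T ≈ 637 K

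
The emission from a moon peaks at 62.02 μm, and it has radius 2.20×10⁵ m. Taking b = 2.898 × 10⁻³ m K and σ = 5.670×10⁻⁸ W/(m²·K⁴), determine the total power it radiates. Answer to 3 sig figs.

P ≈ 1.64×10¹¹ W

Wien's law: T = b/λ_max = 2.898×10⁻³/6.202×10⁻⁵ = 46.7269 K.
Surface area A = 4πR² = 4π(2.20×10⁵ m)² = 6.08212×10¹¹ m².
Then P = σAT⁴ = 5.670×10⁻⁸×6.08212×10¹¹×(46.7269)⁴ = 1.64×10¹¹ W.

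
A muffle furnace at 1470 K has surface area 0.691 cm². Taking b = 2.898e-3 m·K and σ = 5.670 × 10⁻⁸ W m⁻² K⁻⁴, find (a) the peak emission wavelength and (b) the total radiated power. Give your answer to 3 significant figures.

λ_max ≈ 1.97 μm; P ≈ 18.3 W

(a) λ_max = b/T = 2.898×10⁻³/1470 = 1.971×10⁻⁶ m = 1.97 μm.
Area A = 0.691 cm² = 6.91×10⁻⁵ m².
(b) P = σAT⁴ = 5.670×10⁻⁸×6.91×10⁻⁵×(1470)⁴ = 18.3 W.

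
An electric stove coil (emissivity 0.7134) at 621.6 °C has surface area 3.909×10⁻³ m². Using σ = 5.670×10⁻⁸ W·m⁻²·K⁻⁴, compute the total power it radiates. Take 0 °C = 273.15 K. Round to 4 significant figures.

T = 621.6 °C + 273.15 = 894.75 K.
Area A = 3.909×10⁻³ m².
P = εσAT⁴ = 0.7134 × 5.670×10⁻⁸ × 3.909×10⁻³ × (894.75)⁴ = 101.3 W.

P ≈ 101.3 W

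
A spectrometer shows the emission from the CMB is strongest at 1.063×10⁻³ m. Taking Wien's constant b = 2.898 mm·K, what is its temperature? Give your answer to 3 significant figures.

T ≈ 2.73 K

Wien's law gives T = b/λ_max = (2.898×10⁻³ m·K)/(1.063×10⁻³ m) = 2.73 K.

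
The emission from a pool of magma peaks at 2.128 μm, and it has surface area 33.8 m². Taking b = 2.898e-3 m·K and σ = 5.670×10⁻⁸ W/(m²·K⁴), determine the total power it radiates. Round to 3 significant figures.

P ≈ 6.59×10⁶ W

Wien's law: T = b/λ_max = 2.898×10⁻³/2.128×10⁻⁶ = 1361.84 K.
Area A = 33.8 m².
Then P = σAT⁴ = 5.670×10⁻⁸×33.8×(1361.84)⁴ = 6.59×10⁶ W.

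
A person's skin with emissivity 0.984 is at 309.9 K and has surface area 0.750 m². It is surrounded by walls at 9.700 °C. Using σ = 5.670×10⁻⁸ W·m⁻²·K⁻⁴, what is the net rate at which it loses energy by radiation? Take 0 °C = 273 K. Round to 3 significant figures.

Net loss ≈ 119 W

Surroundings: T = 9.700 °C + 273 = 282.700 K.
Area A = 0.750 m².
Net radiated power P_net = εσA(T⁴ − T₀⁴) = 0.984×5.670×10⁻⁸×0.750×(309.9⁴ − 282.700⁴).
T⁴ − T₀⁴ = 9.22330×10⁹ − 6.38709×10⁹ = 2.83621×10⁹ K⁴, so P_net = 119 W.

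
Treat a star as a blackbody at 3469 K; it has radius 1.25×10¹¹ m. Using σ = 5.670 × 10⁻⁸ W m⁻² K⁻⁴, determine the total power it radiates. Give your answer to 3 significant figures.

Surface area A = 4πR² = 4π(1.25×10¹¹ m)² = 1.96350×10²³ m².
P = σAT⁴ = 5.670×10⁻⁸ × 1.96350×10²³ × (3469)⁴ = 1.61×10³⁰ W.

P ≈ 1.61×10³⁰ W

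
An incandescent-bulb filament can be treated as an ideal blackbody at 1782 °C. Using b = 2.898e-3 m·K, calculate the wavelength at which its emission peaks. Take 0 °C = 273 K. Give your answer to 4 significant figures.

T = 1782 °C + 273 = 2055 K.
Wien's displacement law: λ_max = b/T = (2.898×10⁻³ m·K)/(2055 K) = 1.4102×10⁻⁶ m.
That is 1410 nm, in the infrared range.

λ_max ≈ 1410 nm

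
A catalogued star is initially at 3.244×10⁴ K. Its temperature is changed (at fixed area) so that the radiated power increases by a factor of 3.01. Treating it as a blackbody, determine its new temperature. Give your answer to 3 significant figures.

T₂ ≈ 4.27×10⁴ K

P ∝ T⁴, so T₂/T₁ = (P₂/P₁)^(1/4) = (3.01)^(1/4) = 1.31717.
T₂ = 3.244×10⁴ × 1.31717 = 4.27×10⁴ K.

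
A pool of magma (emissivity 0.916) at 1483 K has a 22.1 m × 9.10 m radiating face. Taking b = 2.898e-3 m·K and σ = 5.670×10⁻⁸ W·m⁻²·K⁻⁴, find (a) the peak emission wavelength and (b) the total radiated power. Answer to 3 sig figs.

λ_max ≈ 1.95×10³ nm; P ≈ 5.05×10⁷ W

(a) λ_max = b/T = 2.898×10⁻³/1483 = 1.954×10⁻⁶ m = 1.95×10³ nm.
Area A = 22.1 × 9.10 = 201.11 m².
(b) P = εσAT⁴ = 0.916×5.670×10⁻⁸×201.11×(1483)⁴ = 5.05×10⁷ W.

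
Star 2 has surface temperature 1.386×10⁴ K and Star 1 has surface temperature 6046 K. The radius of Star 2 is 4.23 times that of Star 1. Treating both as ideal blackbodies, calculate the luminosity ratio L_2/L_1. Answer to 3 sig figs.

L_2/L_1 ≈ 494

L ∝ R²T⁴, so L_2/L_1 = (R_2/R_1)²(T_2/T_1)⁴ = (4.23)² × (1.386×10⁴/6046)⁴ = 17.8929 × 27.6172 = 494.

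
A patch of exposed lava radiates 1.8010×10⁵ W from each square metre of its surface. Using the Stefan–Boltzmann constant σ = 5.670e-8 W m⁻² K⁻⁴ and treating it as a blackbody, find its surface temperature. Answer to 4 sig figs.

T ≈ 1335 K

I = σT⁴, so T = (I/σ)^(1/4) = (1.8010×10⁵/(5.670×10⁻⁸))^(1/4) = 1335 K.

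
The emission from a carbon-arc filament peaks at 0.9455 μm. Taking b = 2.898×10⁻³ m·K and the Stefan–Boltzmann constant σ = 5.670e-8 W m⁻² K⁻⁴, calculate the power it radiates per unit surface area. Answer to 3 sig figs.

Wien's law: T = b/λ_max = 2.898×10⁻³/9.455×10⁻⁷ = 3065.04 K.
Then I = σT⁴ = 5.670×10⁻⁸×(3065.04)⁴ = 5.00×10⁶ W/m².

I ≈ 5.00×10⁶ W/m²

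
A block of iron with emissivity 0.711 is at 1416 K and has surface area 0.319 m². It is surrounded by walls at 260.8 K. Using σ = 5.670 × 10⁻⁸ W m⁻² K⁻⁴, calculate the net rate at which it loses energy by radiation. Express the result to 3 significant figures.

Net loss ≈ 5.16×10⁴ W

Area A = 0.319 m².
Net radiated power P_net = εσA(T⁴ − T₀⁴) = 0.711×5.670×10⁻⁸×0.319×(1416⁴ − 260.8⁴).
T⁴ − T₀⁴ = 4.02025×10¹² − 4.62626×10⁹ = 4.01562×10¹² K⁴, so P_net = 5.16×10⁴ W.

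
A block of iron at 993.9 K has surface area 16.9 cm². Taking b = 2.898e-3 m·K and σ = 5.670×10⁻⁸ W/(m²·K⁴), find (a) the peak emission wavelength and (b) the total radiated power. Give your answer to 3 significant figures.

λ_max ≈ 2.92 μm; P ≈ 93.5 W

(a) λ_max = b/T = 2.898×10⁻³/993.9 = 2.916×10⁻⁶ m = 2.92 μm.
Area A = 16.9 cm² = 1.69×10⁻³ m².
(b) P = σAT⁴ = 5.670×10⁻⁸×1.69×10⁻³×(993.9)⁴ = 93.5 W.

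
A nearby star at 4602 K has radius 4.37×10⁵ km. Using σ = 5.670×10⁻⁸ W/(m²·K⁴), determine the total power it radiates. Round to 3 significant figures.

P ≈ 6.10×10²⁵ W

Surface area A = 4πR² = 4π(4.37×10⁸ m)² = 2.39979×10¹⁸ m².
P = σAT⁴ = 5.670×10⁻⁸ × 2.39979×10¹⁸ × (4602)⁴ = 6.10×10²⁵ W.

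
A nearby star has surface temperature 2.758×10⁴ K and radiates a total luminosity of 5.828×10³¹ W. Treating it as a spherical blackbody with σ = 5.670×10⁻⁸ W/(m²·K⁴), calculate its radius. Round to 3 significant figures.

R ≈ 1.19×10¹⁰ m

L = 4πR²σT⁴ ⇒ R = √(L/(4πσT⁴)).
σT⁴ = 3.28065×10¹⁰ W/m², so R = √(5.828×10³¹/(4π×3.28065×10¹⁰)) = 1.19×10¹⁰ m.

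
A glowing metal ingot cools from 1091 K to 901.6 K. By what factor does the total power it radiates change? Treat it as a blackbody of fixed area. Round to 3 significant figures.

P₂/P₁ ≈ 0.466

P ∝ T⁴, so P₂/P₁ = (T₂/T₁)⁴ = (901.6/1091)⁴ = (0.826398)⁴ = 0.466.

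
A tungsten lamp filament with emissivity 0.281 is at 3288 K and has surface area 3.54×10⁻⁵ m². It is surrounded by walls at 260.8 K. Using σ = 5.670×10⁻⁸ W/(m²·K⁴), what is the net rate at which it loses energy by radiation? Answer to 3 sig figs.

Net loss ≈ 65.9 W

Area A = 3.54×10⁻⁵ m².
Net radiated power P_net = εσA(T⁴ − T₀⁴) = 0.281×5.670×10⁻⁸×3.54×10⁻⁵×(3288⁴ − 260.8⁴).
T⁴ − T₀⁴ = 1.16877×10¹⁴ − 4.62626×10⁹ = 1.16872×10¹⁴ K⁴, so P_net = 65.9 W.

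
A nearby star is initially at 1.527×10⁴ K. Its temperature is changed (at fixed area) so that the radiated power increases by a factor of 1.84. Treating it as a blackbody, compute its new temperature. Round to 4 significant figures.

T₂ ≈ 1.778×10⁴ K

P ∝ T⁴, so T₂/T₁ = (P₂/P₁)^(1/4) = (1.84)^(1/4) = 1.16467.
T₂ = 1.527×10⁴ × 1.16467 = 1.778×10⁴ K.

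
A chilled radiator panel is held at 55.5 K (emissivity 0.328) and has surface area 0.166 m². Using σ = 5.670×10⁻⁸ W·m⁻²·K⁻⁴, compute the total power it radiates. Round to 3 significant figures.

P ≈ 0.0293 W

Area A = 0.166 m².
P = εσAT⁴ = 0.328 × 5.670×10⁻⁸ × 0.166 × (55.5)⁴ = 0.0293 W.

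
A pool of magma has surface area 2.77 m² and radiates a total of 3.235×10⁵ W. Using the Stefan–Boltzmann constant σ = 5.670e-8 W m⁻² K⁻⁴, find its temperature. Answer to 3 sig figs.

Area A = 2.77 m².
P = σAT⁴ ⇒ T = (P/(σA))^(1/4) = (3.235×10⁵/(5.670×10⁻⁸×2.77))^(1/4) = 1.20×10³ K.

T ≈ 1.20×10³ K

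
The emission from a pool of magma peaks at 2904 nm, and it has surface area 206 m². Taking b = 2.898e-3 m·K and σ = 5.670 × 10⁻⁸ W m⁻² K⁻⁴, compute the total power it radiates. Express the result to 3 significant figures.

P ≈ 1.16×10⁷ W

Wien's law: T = b/λ_max = 2.898×10⁻³/2.904×10⁻⁶ = 997.934 K.
Area A = 206 m².
Then P = σAT⁴ = 5.670×10⁻⁸×206×(997.934)⁴ = 1.16×10⁷ W.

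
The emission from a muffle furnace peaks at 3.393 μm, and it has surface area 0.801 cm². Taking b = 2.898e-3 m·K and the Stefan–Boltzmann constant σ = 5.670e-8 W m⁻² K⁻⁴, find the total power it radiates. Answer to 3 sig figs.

P ≈ 2.42 W

Wien's law: T = b/λ_max = 2.898×10⁻³/3.393×10⁻⁶ = 854.111 K.
Area A = 0.801 cm² = 8.01×10⁻⁵ m².
Then P = σAT⁴ = 5.670×10⁻⁸×8.01×10⁻⁵×(854.111)⁴ = 2.42 W.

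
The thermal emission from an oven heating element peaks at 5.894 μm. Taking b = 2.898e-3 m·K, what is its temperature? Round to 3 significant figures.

Wien's law gives T = b/λ_max = (2.898×10⁻³ m·K)/(5.894×10⁻⁶ m) = 492 K.

T ≈ 492 K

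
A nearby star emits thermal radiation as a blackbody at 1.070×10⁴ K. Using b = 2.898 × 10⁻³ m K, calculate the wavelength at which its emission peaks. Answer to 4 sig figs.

Wien's displacement law: λ_max = b/T = (2.898×10⁻³ m·K)/(1.070×10⁴ K) = 2.7084×10⁻⁷ m.
That is 270.8 nm, in the ultraviolet range.

λ_max ≈ 270.8 nm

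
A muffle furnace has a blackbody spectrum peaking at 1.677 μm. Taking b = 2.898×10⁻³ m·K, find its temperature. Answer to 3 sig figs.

T ≈ 1.73×10³ K

Wien's law gives T = b/λ_max = (2.898×10⁻³ m·K)/(1.677×10⁻⁶ m) = 1.73×10³ K.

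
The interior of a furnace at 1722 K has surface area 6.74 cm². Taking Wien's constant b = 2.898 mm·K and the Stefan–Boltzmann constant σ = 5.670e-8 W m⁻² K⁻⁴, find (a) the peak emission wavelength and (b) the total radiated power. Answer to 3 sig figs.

(a) λ_max = b/T = 2.898×10⁻³/1722 = 1.683×10⁻⁶ m = 1.68×10³ nm.
Area A = 6.74 cm² = 6.74×10⁻⁴ m².
(b) P = σAT⁴ = 5.670×10⁻⁸×6.74×10⁻⁴×(1722)⁴ = 336 W.

λ_max ≈ 1.68×10³ nm; P ≈ 336 W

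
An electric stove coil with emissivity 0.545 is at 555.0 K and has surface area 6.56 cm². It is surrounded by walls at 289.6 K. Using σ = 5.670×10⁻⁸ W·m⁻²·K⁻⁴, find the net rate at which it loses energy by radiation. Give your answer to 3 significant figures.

Net loss ≈ 1.78 W

Area A = 6.56 cm² = 6.56×10⁻⁴ m².
Net radiated power P_net = εσA(T⁴ − T₀⁴) = 0.545×5.670×10⁻⁸×6.56×10⁻⁴×(555.0⁴ − 289.6⁴).
T⁴ − T₀⁴ = 9.48794×10¹⁰ − 7.03387×10⁹ = 8.78455×10¹⁰ K⁴, so P_net = 1.78 W.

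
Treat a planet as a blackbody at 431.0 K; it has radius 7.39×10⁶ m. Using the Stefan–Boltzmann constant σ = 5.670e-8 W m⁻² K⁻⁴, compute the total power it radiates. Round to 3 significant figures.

Surface area A = 4πR² = 4π(7.39×10⁶ m)² = 6.86276×10¹⁴ m².
P = σAT⁴ = 5.670×10⁻⁸ × 6.86276×10¹⁴ × (431.0)⁴ = 1.34×10¹⁸ W.

P ≈ 1.34×10¹⁸ W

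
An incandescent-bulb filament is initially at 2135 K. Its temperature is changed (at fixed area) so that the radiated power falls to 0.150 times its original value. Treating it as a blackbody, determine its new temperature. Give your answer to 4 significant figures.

T₂ ≈ 1329 K

P ∝ T⁴, so T₂/T₁ = (P₂/P₁)^(1/4) = (0.150)^(1/4) = 0.622333.
T₂ = 2135 × 0.622333 = 1329 K.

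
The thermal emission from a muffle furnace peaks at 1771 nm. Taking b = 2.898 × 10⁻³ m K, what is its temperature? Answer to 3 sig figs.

T ≈ 1.64×10³ K

Wien's law gives T = b/λ_max = (2.898×10⁻³ m·K)/(1.771×10⁻⁶ m) = 1.64×10³ K.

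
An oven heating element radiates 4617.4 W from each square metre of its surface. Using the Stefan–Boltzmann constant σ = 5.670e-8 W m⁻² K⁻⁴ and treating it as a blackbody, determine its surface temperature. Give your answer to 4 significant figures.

I = σT⁴, so T = (I/σ)^(1/4) = (4617.4/(5.670×10⁻⁸))^(1/4) = 534.2 K.

T ≈ 534.2 K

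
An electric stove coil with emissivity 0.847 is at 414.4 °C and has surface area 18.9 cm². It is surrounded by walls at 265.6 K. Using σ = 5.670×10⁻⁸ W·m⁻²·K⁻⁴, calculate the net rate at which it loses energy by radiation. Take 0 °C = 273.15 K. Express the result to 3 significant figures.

T = 414.4 °C + 273.15 = 687.55 K.
Area A = 18.9 cm² = 1.89×10⁻³ m².
Net radiated power P_net = εσA(T⁴ − T₀⁴) = 0.847×5.670×10⁻⁸×1.89×10⁻³×(687.55⁴ − 265.6⁴).
T⁴ − T₀⁴ = 2.23469×10¹¹ − 4.97637×10⁹ = 2.18493×10¹¹ K⁴, so P_net = 19.8 W.

Net loss ≈ 19.8 W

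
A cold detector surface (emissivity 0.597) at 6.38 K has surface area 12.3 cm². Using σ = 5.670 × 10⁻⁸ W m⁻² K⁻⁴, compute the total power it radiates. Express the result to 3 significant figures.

P ≈ 6.90×10⁻⁸ W

Area A = 12.3 cm² = 1.23×10⁻³ m².
P = εσAT⁴ = 0.597 × 5.670×10⁻⁸ × 1.23×10⁻³ × (6.38)⁴ = 6.90×10⁻⁸ W.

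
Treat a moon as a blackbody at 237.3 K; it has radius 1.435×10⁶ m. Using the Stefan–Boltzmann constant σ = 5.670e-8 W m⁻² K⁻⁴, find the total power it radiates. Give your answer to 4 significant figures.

Surface area A = 4πR² = 4π(1.435×10⁶ m)² = 2.58770×10¹³ m².
P = σAT⁴ = 5.670×10⁻⁸ × 2.58770×10¹³ × (237.3)⁴ = 4.653×10¹⁵ W.

P ≈ 4.653×10¹⁵ W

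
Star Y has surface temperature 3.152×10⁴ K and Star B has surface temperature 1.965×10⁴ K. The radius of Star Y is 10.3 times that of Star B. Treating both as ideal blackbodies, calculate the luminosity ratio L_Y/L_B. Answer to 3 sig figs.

L_Y/L_B ≈ 702

L ∝ R²T⁴, so L_Y/L_B = (R_Y/R_B)²(T_Y/T_B)⁴ = (10.3)² × (3.152×10⁴/1.965×10⁴)⁴ = 106.09 × 6.62056 = 702.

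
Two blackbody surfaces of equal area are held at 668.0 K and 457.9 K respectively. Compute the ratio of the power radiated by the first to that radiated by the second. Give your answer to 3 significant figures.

With equal areas, P₁/P₂ = (T₁/T₂)⁴ = (668.0/457.9)⁴ = 4.53.

P₁/P₂ ≈ 4.53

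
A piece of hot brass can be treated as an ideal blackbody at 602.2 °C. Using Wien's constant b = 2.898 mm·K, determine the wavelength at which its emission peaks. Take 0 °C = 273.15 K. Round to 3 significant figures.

λ_max ≈ 3.31 μm

T = 602.2 °C + 273.15 = 875.35 K.
Wien's displacement law: λ_max = b/T = (2.898×10⁻³ m·K)/(875.35 K) = 3.311×10⁻⁶ m.
That is 3.31 μm, in the infrared range.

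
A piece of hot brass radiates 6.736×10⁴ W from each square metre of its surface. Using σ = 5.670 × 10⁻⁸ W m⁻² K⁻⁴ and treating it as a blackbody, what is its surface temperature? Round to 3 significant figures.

I = σT⁴, so T = (I/σ)^(1/4) = (6.736×10⁴/(5.670×10⁻⁸))^(1/4) = 1.04×10³ K.

T ≈ 1.04×10³ K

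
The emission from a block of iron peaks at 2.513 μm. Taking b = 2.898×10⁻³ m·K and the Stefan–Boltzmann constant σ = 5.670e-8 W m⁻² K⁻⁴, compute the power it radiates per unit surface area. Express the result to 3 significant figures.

Wien's law: T = b/λ_max = 2.898×10⁻³/2.513×10⁻⁶ = 1153.20 K.
Then I = σT⁴ = 5.670×10⁻⁸×(1153.20)⁴ = 1.00×10⁵ W/m².

I ≈ 1.00×10⁵ W/m²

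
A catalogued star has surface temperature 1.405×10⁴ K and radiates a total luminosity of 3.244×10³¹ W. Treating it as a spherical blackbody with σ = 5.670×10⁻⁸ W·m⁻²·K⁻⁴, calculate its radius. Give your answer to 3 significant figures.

R ≈ 3.42×10¹⁰ m

L = 4πR²σT⁴ ⇒ R = √(L/(4πσT⁴)).
σT⁴ = 2.20947×10⁹ W/m², so R = √(3.244×10³¹/(4π×2.20947×10⁹)) = 3.42×10¹⁰ m.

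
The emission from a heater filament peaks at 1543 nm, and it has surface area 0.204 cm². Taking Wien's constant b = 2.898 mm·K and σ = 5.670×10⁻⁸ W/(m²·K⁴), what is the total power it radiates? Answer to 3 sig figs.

P ≈ 14.4 W

Wien's law: T = b/λ_max = 2.898×10⁻³/1.543×10⁻⁶ = 1878.16 K.
Area A = 0.204 cm² = 2.04×10⁻⁵ m².
Then P = σAT⁴ = 5.670×10⁻⁸×2.04×10⁻⁵×(1878.16)⁴ = 14.4 W.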